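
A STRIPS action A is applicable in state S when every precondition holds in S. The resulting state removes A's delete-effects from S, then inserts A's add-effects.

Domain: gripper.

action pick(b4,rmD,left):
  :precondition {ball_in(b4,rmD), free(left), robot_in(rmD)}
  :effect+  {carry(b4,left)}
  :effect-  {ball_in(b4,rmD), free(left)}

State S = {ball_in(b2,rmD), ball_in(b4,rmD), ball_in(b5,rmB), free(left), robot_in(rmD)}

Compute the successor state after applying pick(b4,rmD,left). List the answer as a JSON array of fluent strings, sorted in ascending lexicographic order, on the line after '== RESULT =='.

Compute (S \ del) ∪ add:
  pre ⊆ S: {ball_in(b4,rmD), free(left), robot_in(rmD)} ⊆ S  — applicable
  S \ del = {ball_in(b2,rmD), ball_in(b5,rmB), robot_in(rmD)}
  ∪ add   = {ball_in(b2,rmD), ball_in(b5,rmB), carry(b4,left), robot_in(rmD)}

== RESULT ==
["ball_in(b2,rmD)", "ball_in(b5,rmB)", "carry(b4,left)", "robot_in(rmD)"]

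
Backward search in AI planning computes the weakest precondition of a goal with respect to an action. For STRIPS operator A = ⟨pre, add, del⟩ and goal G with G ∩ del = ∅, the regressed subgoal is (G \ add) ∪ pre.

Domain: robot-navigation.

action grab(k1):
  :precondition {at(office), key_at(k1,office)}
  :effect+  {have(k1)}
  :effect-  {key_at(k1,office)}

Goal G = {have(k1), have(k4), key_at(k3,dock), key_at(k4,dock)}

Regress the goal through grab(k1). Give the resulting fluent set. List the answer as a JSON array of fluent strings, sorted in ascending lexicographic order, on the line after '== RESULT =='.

Compute (G \ add) ∪ pre:
  G ∩ del = {}  (empty — regression defined)
  G \ add = {have(k1), have(k4), key_at(k3,dock), key_at(k4,dock)} \ {have(k1)} = {have(k4), key_at(k3,dock), key_at(k4,dock)}
  ∪ pre   = {have(k4), key_at(k3,dock), key_at(k4,dock)} ∪ {at(office), key_at(k1,office)}
          = {at(office), have(k4), key_at(k1,office), key_at(k3,dock), key_at(k4,dock)}

== RESULT ==
["at(office)", "have(k4)", "key_at(k1,office)", "key_at(k3,dock)", "key_at(k4,dock)"]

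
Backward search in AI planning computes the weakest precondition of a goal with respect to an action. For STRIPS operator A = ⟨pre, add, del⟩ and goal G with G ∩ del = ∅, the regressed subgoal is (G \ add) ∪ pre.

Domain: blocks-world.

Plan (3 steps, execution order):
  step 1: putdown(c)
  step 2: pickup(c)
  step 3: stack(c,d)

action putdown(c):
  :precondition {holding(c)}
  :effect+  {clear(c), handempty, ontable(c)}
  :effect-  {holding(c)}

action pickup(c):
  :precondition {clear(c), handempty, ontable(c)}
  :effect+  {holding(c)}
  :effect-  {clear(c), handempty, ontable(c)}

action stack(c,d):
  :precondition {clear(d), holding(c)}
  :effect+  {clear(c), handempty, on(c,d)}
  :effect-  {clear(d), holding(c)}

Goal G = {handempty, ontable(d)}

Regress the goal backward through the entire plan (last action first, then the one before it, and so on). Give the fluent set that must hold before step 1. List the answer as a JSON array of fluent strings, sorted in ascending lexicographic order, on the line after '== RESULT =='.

Regress step by step:
  through step 3 (stack(c,d)): drop {handempty}, keep {ontable(d)}, require {clear(d), holding(c)}
    → {clear(d), holding(c), ontable(d)}
  through step 2 (pickup(c)): drop {holding(c)}, keep {clear(d), ontable(d)}, require {clear(c), handempty, ontable(c)}
    → {clear(c), clear(d), handempty, ontable(c), ontable(d)}
  through step 1 (putdown(c)): drop {clear(c), handempty, ontable(c)}, keep {clear(d), ontable(d)}, require {holding(c)}
    → {clear(d), holding(c), ontable(d)}

== RESULT ==
["clear(d)", "holding(c)", "ontable(d)"]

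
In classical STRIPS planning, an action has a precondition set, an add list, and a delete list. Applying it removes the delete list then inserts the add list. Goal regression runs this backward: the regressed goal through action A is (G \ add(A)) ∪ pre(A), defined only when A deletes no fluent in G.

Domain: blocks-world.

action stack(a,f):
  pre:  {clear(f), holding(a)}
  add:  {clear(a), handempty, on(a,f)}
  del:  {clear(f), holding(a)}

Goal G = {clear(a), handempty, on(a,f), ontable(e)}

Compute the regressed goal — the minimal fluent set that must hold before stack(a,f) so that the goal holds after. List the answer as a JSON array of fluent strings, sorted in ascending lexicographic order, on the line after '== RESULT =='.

Regress:
  G ∩ del = {}  (empty — regression defined)
  G \ add = {clear(a), handempty, on(a,f), ontable(e)} \ {clear(a), handempty, on(a,f)} = {ontable(e)}
  ∪ pre   = {ontable(e)} ∪ {clear(f), holding(a)}
          = {clear(f), holding(a), ontable(e)}

== RESULT ==
["clear(f)", "holding(a)", "ontable(e)"]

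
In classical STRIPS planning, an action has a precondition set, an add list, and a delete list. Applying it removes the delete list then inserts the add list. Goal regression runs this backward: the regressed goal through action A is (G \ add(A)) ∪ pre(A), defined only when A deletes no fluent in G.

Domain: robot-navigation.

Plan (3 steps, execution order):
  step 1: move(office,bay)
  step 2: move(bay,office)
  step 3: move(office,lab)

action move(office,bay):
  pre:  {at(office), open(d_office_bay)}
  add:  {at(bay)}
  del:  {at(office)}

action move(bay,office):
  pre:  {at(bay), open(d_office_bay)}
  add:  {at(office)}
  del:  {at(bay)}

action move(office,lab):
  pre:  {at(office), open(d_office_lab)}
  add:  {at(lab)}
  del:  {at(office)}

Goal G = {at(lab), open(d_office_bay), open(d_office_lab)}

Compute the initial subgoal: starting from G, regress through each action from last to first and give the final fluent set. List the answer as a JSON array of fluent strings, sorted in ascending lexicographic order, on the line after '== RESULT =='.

Work backward from the goal:
  through step 3 (move(office,lab)): drop {at(lab)}, keep {open(d_office_bay), open(d_office_lab)}, require {at(office), open(d_office_lab)}
    → {at(office), open(d_office_bay), open(d_office_lab)}
  through step 2 (move(bay,office)): drop {at(office)}, keep {open(d_office_bay), open(d_office_lab)}, require {at(bay), open(d_office_bay)}
    → {at(bay), open(d_office_bay), open(d_office_lab)}
  through step 1 (move(office,bay)): drop {at(bay)}, keep {open(d_office_bay), open(d_office_lab)}, require {at(office), open(d_office_bay)}
    → {at(office), open(d_office_bay), open(d_office_lab)}

== RESULT ==
["at(office)", "open(d_office_bay)", "open(d_office_lab)"]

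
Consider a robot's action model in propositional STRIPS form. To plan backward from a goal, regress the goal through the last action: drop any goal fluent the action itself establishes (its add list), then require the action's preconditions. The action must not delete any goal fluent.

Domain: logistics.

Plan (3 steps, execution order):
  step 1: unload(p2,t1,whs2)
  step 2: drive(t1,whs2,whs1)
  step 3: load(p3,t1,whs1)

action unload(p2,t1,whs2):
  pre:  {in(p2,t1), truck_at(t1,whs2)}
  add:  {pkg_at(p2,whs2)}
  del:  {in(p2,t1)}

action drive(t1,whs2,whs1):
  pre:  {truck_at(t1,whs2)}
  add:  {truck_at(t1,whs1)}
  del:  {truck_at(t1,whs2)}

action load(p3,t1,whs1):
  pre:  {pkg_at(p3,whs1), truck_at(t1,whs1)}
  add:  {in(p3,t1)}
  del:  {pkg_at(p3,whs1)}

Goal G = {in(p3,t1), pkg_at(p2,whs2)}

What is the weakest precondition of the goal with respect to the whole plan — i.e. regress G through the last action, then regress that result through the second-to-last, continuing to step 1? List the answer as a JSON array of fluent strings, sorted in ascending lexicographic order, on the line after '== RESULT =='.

Regress step by step:
  through step 3 (load(p3,t1,whs1)): drop {in(p3,t1)}, keep {pkg_at(p2,whs2)}, require {pkg_at(p3,whs1), truck_at(t1,whs1)}
    → {pkg_at(p2,whs2), pkg_at(p3,whs1), truck_at(t1,whs1)}
  through step 2 (drive(t1,whs2,whs1)): drop {truck_at(t1,whs1)}, keep {pkg_at(p2,whs2), pkg_at(p3,whs1)}, require {truck_at(t1,whs2)}
    → {pkg_at(p2,whs2), pkg_at(p3,whs1), truck_at(t1,whs2)}
  through step 1 (unload(p2,t1,whs2)): drop {pkg_at(p2,whs2)}, keep {pkg_at(p3,whs1), truck_at(t1,whs2)}, require {in(p2,t1), truck_at(t1,whs2)}
    → {in(p2,t1), pkg_at(p3,whs1), truck_at(t1,whs2)}

== RESULT ==
["in(p2,t1)", "pkg_at(p3,whs1)", "truck_at(t1,whs2)"]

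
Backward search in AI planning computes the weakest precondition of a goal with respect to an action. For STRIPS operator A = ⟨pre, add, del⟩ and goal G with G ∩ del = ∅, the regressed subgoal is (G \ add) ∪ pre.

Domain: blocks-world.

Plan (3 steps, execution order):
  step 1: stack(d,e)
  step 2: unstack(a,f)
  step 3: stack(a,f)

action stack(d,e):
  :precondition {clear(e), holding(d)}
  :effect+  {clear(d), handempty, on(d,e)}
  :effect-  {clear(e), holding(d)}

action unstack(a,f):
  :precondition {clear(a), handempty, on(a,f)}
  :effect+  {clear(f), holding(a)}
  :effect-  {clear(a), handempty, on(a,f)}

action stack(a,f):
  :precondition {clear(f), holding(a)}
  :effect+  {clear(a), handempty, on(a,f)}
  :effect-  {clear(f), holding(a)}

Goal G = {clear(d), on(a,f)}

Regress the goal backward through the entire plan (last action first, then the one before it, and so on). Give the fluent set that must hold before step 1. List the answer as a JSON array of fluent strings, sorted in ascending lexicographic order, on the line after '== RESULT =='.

Work backward from the goal:
  through step 3 (stack(a,f)): drop {on(a,f)}, keep {clear(d)}, require {clear(f), holding(a)}
    → {clear(d), clear(f), holding(a)}
  through step 2 (unstack(a,f)): drop {clear(f), holding(a)}, keep {clear(d)}, require {clear(a), handempty, on(a,f)}
    → {clear(a), clear(d), handempty, on(a,f)}
  through step 1 (stack(d,e)): drop {clear(d), handempty}, keep {clear(a), on(a,f)}, require {clear(e), holding(d)}
    → {clear(a), clear(e), holding(d), on(a,f)}

== RESULT ==
["clear(a)", "clear(e)", "holding(d)", "on(a,f)"]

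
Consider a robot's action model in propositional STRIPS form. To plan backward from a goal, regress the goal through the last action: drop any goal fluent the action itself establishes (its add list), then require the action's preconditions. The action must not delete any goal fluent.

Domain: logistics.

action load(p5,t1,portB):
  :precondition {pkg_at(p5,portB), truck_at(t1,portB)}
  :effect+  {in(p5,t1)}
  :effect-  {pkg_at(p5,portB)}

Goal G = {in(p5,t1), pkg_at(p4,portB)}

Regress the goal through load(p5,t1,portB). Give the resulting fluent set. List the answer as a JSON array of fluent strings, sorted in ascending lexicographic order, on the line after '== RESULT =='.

Regress:
  G ∩ del = {}  (empty — regression defined)
  G \ add = {in(p5,t1), pkg_at(p4,portB)} \ {in(p5,t1)} = {pkg_at(p4,portB)}
  ∪ pre   = {pkg_at(p4,portB)} ∪ {pkg_at(p5,portB), truck_at(t1,portB)}
          = {pkg_at(p4,portB), pkg_at(p5,portB), truck_at(t1,portB)}

== RESULT ==
["pkg_at(p4,portB)", "pkg_at(p5,portB)", "truck_at(t1,portB)"]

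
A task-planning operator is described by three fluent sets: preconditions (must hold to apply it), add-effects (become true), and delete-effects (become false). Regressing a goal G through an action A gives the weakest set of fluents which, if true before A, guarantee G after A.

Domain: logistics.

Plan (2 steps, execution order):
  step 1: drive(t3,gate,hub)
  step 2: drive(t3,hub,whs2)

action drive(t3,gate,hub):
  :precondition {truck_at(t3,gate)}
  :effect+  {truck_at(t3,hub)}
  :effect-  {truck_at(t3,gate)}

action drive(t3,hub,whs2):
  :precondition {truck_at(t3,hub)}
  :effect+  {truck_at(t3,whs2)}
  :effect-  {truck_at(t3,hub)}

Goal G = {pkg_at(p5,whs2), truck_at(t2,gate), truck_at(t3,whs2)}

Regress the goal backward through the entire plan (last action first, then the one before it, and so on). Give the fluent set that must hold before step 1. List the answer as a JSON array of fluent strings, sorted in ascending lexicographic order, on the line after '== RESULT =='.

Regress step by step:
  through step 2 (drive(t3,hub,whs2)): drop {truck_at(t3,whs2)}, keep {pkg_at(p5,whs2), truck_at(t2,gate)}, require {truck_at(t3,hub)}
    → {pkg_at(p5,whs2), truck_at(t2,gate), truck_at(t3,hub)}
  through step 1 (drive(t3,gate,hub)): drop {truck_at(t3,hub)}, keep {pkg_at(p5,whs2), truck_at(t2,gate)}, require {truck_at(t3,gate)}
    → {pkg_at(p5,whs2), truck_at(t2,gate), truck_at(t3,gate)}

== RESULT ==
["pkg_at(p5,whs2)", "truck_at(t2,gate)", "truck_at(t3,gate)"]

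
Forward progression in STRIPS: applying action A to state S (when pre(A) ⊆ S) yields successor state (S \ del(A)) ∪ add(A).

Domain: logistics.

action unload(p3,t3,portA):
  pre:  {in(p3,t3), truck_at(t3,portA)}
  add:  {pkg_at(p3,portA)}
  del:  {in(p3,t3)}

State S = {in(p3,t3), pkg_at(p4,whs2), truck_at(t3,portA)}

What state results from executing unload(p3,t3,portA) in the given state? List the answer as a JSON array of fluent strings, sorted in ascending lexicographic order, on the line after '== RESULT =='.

Progress:
  pre ⊆ S: {in(p3,t3), truck_at(t3,portA)} ⊆ S  — applicable
  S \ del = {pkg_at(p4,whs2), truck_at(t3,portA)}
  ∪ add   = {pkg_at(p3,portA), pkg_at(p4,whs2), truck_at(t3,portA)}

== RESULT ==
["pkg_at(p3,portA)", "pkg_at(p4,whs2)", "truck_at(t3,portA)"]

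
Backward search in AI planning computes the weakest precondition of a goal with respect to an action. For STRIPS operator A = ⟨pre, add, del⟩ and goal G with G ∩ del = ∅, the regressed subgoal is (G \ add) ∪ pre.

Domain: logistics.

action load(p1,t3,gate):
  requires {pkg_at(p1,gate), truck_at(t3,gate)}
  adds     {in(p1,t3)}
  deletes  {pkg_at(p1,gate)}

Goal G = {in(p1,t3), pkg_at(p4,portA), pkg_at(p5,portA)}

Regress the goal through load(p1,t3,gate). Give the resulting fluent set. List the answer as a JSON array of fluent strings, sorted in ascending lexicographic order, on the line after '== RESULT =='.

Compute (G \ add) ∪ pre:
  G ∩ del = {}  (empty — regression defined)
  G \ add = {in(p1,t3), pkg_at(p4,portA), pkg_at(p5,portA)} \ {in(p1,t3)} = {pkg_at(p4,portA), pkg_at(p5,portA)}
  ∪ pre   = {pkg_at(p4,portA), pkg_at(p5,portA)} ∪ {pkg_at(p1,gate), truck_at(t3,gate)}
          = {pkg_at(p1,gate), pkg_at(p4,portA), pkg_at(p5,portA), truck_at(t3,gate)}

== RESULT ==
["pkg_at(p1,gate)", "pkg_at(p4,portA)", "pkg_at(p5,portA)", "truck_at(t3,gate)"]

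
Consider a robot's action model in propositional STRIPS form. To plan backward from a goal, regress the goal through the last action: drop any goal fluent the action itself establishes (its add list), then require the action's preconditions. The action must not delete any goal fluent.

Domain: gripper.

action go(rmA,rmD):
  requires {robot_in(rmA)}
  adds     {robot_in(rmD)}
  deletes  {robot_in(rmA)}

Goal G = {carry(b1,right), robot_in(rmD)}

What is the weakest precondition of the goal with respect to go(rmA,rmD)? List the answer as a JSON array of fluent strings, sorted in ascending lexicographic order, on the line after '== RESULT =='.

Regress:
  G ∩ del = {}  (empty — regression defined)
  G \ add = {carry(b1,right), robot_in(rmD)} \ {robot_in(rmD)} = {carry(b1,right)}
  ∪ pre   = {carry(b1,right)} ∪ {robot_in(rmA)}
          = {carry(b1,right), robot_in(rmA)}

== RESULT ==
["carry(b1,right)", "robot_in(rmA)"]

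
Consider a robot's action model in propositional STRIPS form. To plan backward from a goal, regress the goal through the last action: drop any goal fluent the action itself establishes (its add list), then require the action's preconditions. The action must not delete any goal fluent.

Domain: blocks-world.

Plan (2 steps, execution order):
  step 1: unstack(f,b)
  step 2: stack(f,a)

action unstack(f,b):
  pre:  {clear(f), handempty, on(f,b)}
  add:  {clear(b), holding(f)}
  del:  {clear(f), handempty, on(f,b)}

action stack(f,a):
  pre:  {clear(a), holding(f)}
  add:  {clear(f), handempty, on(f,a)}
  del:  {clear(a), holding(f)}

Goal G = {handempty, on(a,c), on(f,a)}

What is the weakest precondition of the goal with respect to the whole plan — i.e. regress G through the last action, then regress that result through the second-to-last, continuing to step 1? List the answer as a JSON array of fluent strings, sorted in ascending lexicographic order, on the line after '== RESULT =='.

Work backward from the goal:
  through step 2 (stack(f,a)): drop {handempty, on(f,a)}, keep {on(a,c)}, require {clear(a), holding(f)}
    → {clear(a), holding(f), on(a,c)}
  through step 1 (unstack(f,b)): drop {holding(f)}, keep {clear(a), on(a,c)}, require {clear(f), handempty, on(f,b)}
    → {clear(a), clear(f), handempty, on(a,c), on(f,b)}

== RESULT ==
["clear(a)", "clear(f)", "handempty", "on(a,c)", "on(f,b)"]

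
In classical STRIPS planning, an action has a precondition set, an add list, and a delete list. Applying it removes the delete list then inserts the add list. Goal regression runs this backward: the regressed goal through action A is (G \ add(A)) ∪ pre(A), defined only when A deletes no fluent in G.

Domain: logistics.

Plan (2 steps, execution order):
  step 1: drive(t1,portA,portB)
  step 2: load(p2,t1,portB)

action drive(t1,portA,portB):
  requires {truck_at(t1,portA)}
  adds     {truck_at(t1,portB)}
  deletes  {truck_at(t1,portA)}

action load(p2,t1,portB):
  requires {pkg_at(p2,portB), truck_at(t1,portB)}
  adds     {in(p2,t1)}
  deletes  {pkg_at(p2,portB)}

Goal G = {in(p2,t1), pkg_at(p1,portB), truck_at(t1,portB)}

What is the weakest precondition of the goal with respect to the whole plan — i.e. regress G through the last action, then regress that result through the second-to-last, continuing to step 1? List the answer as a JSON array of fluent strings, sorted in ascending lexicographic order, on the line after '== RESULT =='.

Regress step by step:
  through step 2 (load(p2,t1,portB)): drop {in(p2,t1)}, keep {pkg_at(p1,portB), truck_at(t1,portB)}, require {pkg_at(p2,portB), truck_at(t1,portB)}
    → {pkg_at(p1,portB), pkg_at(p2,portB), truck_at(t1,portB)}
  through step 1 (drive(t1,portA,portB)): drop {truck_at(t1,portB)}, keep {pkg_at(p1,portB), pkg_at(p2,portB)}, require {truck_at(t1,portA)}
    → {pkg_at(p1,portB), pkg_at(p2,portB), truck_at(t1,portA)}

== RESULT ==
["pkg_at(p1,portB)", "pkg_at(p2,portB)", "truck_at(t1,portA)"]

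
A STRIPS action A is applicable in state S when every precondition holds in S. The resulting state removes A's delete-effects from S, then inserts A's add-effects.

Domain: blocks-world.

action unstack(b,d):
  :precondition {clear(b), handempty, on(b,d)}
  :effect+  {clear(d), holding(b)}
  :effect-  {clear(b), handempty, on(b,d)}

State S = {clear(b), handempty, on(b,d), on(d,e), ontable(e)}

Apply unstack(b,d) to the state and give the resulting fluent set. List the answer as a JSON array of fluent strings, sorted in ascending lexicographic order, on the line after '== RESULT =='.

Compute (S \ del) ∪ add:
  pre ⊆ S: {clear(b), handempty, on(b,d)} ⊆ S  — applicable
  S \ del = {on(d,e), ontable(e)}
  ∪ add   = {clear(d), holding(b), on(d,e), ontable(e)}

== RESULT ==
["clear(d)", "holding(b)", "on(d,e)", "ontable(e)"]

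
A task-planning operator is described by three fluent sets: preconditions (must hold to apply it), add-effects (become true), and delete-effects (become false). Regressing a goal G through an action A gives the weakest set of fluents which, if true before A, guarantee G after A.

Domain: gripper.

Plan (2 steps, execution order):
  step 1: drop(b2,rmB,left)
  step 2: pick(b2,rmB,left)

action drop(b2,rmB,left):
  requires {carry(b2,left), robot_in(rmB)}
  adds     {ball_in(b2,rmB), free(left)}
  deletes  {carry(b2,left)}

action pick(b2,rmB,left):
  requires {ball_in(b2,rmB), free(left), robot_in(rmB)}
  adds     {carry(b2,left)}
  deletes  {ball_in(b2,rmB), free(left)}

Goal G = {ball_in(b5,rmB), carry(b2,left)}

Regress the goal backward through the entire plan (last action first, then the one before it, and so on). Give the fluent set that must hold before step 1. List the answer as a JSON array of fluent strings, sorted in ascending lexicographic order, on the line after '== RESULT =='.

Regress step by step:
  through step 2 (pick(b2,rmB,left)): drop {carry(b2,left)}, keep {ball_in(b5,rmB)}, require {ball_in(b2,rmB), free(left), robot_in(rmB)}
    → {ball_in(b2,rmB), ball_in(b5,rmB), free(left), robot_in(rmB)}
  through step 1 (drop(b2,rmB,left)): drop {ball_in(b2,rmB), free(left)}, keep {ball_in(b5,rmB), robot_in(rmB)}, require {carry(b2,left), robot_in(rmB)}
    → {ball_in(b5,rmB), carry(b2,left), robot_in(rmB)}

== RESULT ==
["ball_in(b5,rmB)", "carry(b2,left)", "robot_in(rmB)"]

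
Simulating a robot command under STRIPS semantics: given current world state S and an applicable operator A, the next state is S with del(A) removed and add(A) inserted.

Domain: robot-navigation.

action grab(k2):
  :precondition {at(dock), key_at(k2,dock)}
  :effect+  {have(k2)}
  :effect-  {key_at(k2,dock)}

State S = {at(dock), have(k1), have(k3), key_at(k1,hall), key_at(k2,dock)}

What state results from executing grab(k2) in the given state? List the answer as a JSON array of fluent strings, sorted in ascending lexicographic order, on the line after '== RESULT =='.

Compute (S \ del) ∪ add:
  pre ⊆ S: {at(dock), key_at(k2,dock)} ⊆ S  — applicable
  S \ del = {at(dock), have(k1), have(k3), key_at(k1,hall)}
  ∪ add   = {at(dock), have(k1), have(k2), have(k3), key_at(k1,hall)}

== RESULT ==
["at(dock)", "have(k1)", "have(k2)", "have(k3)", "key_at(k1,hall)"]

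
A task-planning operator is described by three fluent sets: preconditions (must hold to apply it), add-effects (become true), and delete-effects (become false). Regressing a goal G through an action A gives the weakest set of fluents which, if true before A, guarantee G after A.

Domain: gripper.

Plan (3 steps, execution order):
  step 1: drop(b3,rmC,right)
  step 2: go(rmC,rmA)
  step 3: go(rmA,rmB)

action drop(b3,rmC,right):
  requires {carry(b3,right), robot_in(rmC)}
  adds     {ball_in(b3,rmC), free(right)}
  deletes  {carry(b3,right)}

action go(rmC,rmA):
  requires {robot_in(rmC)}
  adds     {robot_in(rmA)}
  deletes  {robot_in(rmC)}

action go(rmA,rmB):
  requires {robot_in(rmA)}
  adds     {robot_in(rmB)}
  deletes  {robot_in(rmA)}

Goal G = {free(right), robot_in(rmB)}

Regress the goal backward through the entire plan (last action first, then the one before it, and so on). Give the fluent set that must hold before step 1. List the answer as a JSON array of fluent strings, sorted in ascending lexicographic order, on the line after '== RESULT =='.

Work backward from the goal:
  through step 3 (go(rmA,rmB)): drop {robot_in(rmB)}, keep {free(right)}, require {robot_in(rmA)}
    → {free(right), robot_in(rmA)}
  through step 2 (go(rmC,rmA)): drop {robot_in(rmA)}, keep {free(right)}, require {robot_in(rmC)}
    → {free(right), robot_in(rmC)}
  through step 1 (drop(b3,rmC,right)): drop {free(right)}, keep {robot_in(rmC)}, require {carry(b3,right), robot_in(rmC)}
    → {carry(b3,right), robot_in(rmC)}

== RESULT ==
["carry(b3,right)", "robot_in(rmC)"]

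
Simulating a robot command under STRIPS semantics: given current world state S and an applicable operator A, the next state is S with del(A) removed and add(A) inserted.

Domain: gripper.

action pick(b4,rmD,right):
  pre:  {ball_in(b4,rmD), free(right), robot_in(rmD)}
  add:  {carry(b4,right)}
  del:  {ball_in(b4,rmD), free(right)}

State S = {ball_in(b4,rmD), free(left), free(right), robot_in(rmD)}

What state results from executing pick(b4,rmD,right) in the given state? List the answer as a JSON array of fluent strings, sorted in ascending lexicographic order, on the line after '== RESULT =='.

Progress:
  pre ⊆ S: {ball_in(b4,rmD), free(right), robot_in(rmD)} ⊆ S  — applicable
  S \ del = {free(left), robot_in(rmD)}
  ∪ add   = {carry(b4,right), free(left), robot_in(rmD)}

== RESULT ==
["carry(b4,right)", "free(left)", "robot_in(rmD)"]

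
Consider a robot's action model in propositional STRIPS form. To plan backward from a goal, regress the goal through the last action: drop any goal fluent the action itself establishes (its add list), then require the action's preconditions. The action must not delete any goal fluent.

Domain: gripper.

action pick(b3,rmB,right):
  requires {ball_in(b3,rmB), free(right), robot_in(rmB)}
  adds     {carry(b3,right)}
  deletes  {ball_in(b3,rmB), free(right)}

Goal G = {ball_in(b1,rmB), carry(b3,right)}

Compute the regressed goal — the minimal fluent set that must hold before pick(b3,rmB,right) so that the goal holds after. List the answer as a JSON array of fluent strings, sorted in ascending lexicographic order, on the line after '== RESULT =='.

Compute (G \ add) ∪ pre:
  G ∩ del = {}  (empty — regression defined)
  G \ add = {ball_in(b1,rmB), carry(b3,right)} \ {carry(b3,right)} = {ball_in(b1,rmB)}
  ∪ pre   = {ball_in(b1,rmB)} ∪ {ball_in(b3,rmB), free(right), robot_in(rmB)}
          = {ball_in(b1,rmB), ball_in(b3,rmB), free(right), robot_in(rmB)}

== RESULT ==
["ball_in(b1,rmB)", "ball_in(b3,rmB)", "free(right)", "robot_in(rmB)"]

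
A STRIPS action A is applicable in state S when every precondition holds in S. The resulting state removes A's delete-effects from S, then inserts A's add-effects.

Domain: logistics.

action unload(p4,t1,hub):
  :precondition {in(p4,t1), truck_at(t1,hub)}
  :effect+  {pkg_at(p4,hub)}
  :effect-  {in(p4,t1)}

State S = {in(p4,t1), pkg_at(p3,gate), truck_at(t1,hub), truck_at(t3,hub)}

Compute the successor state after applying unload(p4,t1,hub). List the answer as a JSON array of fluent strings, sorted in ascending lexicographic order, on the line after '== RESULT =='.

Progress:
  pre ⊆ S: {in(p4,t1), truck_at(t1,hub)} ⊆ S  — applicable
  S \ del = {pkg_at(p3,gate), truck_at(t1,hub), truck_at(t3,hub)}
  ∪ add   = {pkg_at(p3,gate), pkg_at(p4,hub), truck_at(t1,hub), truck_at(t3,hub)}

== RESULT ==
["pkg_at(p3,gate)", "pkg_at(p4,hub)", "truck_at(t1,hub)", "truck_at(t3,hub)"]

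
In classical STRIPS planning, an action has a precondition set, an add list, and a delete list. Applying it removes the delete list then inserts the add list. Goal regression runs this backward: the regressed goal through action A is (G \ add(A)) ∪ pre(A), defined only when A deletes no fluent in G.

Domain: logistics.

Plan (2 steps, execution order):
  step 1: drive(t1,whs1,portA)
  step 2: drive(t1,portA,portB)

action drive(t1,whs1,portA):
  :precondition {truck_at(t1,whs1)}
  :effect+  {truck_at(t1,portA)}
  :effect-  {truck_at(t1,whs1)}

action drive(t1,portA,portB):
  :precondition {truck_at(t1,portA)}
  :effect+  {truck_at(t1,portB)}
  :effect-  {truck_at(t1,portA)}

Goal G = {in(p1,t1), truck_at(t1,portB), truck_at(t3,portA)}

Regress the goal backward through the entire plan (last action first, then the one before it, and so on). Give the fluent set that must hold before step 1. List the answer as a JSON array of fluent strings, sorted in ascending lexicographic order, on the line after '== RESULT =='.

Regress step by step:
  through step 2 (drive(t1,portA,portB)): drop {truck_at(t1,portB)}, keep {in(p1,t1), truck_at(t3,portA)}, require {truck_at(t1,portA)}
    → {in(p1,t1), truck_at(t1,portA), truck_at(t3,portA)}
  through step 1 (drive(t1,whs1,portA)): drop {truck_at(t1,portA)}, keep {in(p1,t1), truck_at(t3,portA)}, require {truck_at(t1,whs1)}
    → {in(p1,t1), truck_at(t1,whs1), truck_at(t3,portA)}

== RESULT ==
["in(p1,t1)", "truck_at(t1,whs1)", "truck_at(t3,portA)"]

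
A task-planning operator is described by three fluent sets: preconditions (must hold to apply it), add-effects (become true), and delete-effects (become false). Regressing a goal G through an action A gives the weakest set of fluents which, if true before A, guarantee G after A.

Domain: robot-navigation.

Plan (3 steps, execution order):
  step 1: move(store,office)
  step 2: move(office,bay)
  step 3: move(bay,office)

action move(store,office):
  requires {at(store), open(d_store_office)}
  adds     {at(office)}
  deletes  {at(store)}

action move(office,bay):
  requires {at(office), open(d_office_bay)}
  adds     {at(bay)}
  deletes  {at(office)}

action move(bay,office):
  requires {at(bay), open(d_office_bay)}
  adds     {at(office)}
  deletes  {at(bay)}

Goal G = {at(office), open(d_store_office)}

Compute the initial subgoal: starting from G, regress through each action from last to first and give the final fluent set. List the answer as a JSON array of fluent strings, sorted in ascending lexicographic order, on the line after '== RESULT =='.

Work backward from the goal:
  through step 3 (move(bay,office)): drop {at(office)}, keep {open(d_store_office)}, require {at(bay), open(d_office_bay)}
    → {at(bay), open(d_office_bay), open(d_store_office)}
  through step 2 (move(office,bay)): drop {at(bay)}, keep {open(d_office_bay), open(d_store_office)}, require {at(office), open(d_office_bay)}
    → {at(office), open(d_office_bay), open(d_store_office)}
  through step 1 (move(store,office)): drop {at(office)}, keep {open(d_office_bay), open(d_store_office)}, require {at(store), open(d_store_office)}
    → {at(store), open(d_office_bay), open(d_store_office)}

== RESULT ==
["at(store)", "open(d_office_bay)", "open(d_store_office)"]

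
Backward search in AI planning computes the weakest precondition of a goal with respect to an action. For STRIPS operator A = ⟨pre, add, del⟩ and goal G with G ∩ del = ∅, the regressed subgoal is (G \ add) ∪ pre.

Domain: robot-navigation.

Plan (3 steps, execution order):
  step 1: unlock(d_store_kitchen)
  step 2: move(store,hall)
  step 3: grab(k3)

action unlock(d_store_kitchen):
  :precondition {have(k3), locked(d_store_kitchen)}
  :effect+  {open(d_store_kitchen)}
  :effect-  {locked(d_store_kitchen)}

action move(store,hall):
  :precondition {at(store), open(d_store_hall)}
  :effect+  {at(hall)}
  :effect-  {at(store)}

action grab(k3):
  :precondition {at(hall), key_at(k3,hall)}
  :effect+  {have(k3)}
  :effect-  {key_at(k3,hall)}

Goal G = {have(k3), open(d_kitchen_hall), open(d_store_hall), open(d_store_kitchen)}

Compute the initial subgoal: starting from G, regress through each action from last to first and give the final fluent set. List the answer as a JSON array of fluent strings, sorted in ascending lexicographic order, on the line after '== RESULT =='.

Work backward from the goal:
  through step 3 (grab(k3)): drop {have(k3)}, keep {open(d_kitchen_hall), open(d_store_hall), open(d_store_kitchen)}, require {at(hall), key_at(k3,hall)}
    → {at(hall), key_at(k3,hall), open(d_kitchen_hall), open(d_store_hall), open(d_store_kitchen)}
  through step 2 (move(store,hall)): drop {at(hall)}, keep {key_at(k3,hall), open(d_kitchen_hall), open(d_store_hall), open(d_store_kitchen)}, require {at(store), open(d_store_hall)}
    → {at(store), key_at(k3,hall), open(d_kitchen_hall), open(d_store_hall), open(d_store_kitchen)}
  through step 1 (unlock(d_store_kitchen)): drop {open(d_store_kitchen)}, keep {at(store), key_at(k3,hall), open(d_kitchen_hall), open(d_store_hall)}, require {have(k3), locked(d_store_kitchen)}
    → {at(store), have(k3), key_at(k3,hall), locked(d_store_kitchen), open(d_kitchen_hall), open(d_store_hall)}

== RESULT ==
["at(store)", "have(k3)", "key_at(k3,hall)", "locked(d_store_kitchen)", "open(d_kitchen_hall)", "open(d_store_hall)"]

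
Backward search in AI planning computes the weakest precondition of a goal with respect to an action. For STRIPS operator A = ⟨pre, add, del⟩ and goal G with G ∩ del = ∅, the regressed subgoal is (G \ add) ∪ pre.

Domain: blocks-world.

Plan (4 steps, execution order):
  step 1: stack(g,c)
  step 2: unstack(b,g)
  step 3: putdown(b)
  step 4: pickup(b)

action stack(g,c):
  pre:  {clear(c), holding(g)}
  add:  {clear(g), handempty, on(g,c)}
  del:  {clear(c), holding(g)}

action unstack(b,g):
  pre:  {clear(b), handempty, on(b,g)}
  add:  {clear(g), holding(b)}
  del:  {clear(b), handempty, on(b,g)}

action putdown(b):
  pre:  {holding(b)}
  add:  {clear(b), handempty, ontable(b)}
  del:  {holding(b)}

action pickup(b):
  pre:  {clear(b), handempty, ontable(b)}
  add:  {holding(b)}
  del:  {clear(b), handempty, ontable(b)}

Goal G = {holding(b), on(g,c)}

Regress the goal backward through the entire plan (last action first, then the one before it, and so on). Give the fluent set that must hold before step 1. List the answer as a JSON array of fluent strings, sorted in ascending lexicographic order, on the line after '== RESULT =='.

Regress step by step:
  through step 4 (pickup(b)): drop {holding(b)}, keep {on(g,c)}, require {clear(b), handempty, ontable(b)}
    → {clear(b), handempty, on(g,c), ontable(b)}
  through step 3 (putdown(b)): drop {clear(b), handempty, ontable(b)}, keep {on(g,c)}, require {holding(b)}
    → {holding(b), on(g,c)}
  through step 2 (unstack(b,g)): drop {holding(b)}, keep {on(g,c)}, require {clear(b), handempty, on(b,g)}
    → {clear(b), handempty, on(b,g), on(g,c)}
  through step 1 (stack(g,c)): drop {handempty, on(g,c)}, keep {clear(b), on(b,g)}, require {clear(c), holding(g)}
    → {clear(b), clear(c), holding(g), on(b,g)}

== RESULT ==
["clear(b)", "clear(c)", "holding(g)", "on(b,g)"]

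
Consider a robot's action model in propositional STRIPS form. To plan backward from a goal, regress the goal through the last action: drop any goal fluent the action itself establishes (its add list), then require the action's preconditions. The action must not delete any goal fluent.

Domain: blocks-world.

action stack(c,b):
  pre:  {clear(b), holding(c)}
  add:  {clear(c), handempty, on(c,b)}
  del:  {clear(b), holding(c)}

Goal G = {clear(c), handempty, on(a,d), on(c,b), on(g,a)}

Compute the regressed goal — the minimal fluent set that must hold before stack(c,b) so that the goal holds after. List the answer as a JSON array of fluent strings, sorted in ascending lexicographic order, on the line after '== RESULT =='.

Regress:
  G ∩ del = {}  (empty — regression defined)
  G \ add = {clear(c), handempty, on(a,d), on(c,b), on(g,a)} \ {clear(c), handempty, on(c,b)} = {on(a,d), on(g,a)}
  ∪ pre   = {on(a,d), on(g,a)} ∪ {clear(b), holding(c)}
          = {clear(b), holding(c), on(a,d), on(g,a)}

== RESULT ==
["clear(b)", "holding(c)", "on(a,d)", "on(g,a)"]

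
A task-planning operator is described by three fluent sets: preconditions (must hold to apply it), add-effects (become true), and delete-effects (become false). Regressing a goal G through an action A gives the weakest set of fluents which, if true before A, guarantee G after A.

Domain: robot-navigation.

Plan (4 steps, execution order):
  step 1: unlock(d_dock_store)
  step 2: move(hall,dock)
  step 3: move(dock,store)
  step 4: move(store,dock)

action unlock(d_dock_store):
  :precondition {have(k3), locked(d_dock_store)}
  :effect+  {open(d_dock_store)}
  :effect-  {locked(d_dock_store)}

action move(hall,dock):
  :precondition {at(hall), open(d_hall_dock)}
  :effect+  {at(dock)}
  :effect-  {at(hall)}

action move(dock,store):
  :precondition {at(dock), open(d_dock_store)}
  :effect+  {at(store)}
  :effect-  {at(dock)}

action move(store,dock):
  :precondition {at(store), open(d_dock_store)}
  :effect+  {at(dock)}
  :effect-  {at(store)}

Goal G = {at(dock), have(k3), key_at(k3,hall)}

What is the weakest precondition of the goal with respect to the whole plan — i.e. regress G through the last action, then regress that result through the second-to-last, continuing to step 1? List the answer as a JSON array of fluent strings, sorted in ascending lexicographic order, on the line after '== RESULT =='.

Regress step by step:
  through step 4 (move(store,dock)): drop {at(dock)}, keep {have(k3), key_at(k3,hall)}, require {at(store), open(d_dock_store)}
    → {at(store), have(k3), key_at(k3,hall), open(d_dock_store)}
  through step 3 (move(dock,store)): drop {at(store)}, keep {have(k3), key_at(k3,hall), open(d_dock_store)}, require {at(dock), open(d_dock_store)}
    → {at(dock), have(k3), key_at(k3,hall), open(d_dock_store)}
  through step 2 (move(hall,dock)): drop {at(dock)}, keep {have(k3), key_at(k3,hall), open(d_dock_store)}, require {at(hall), open(d_hall_dock)}
    → {at(hall), have(k3), key_at(k3,hall), open(d_dock_store), open(d_hall_dock)}
  through step 1 (unlock(d_dock_store)): drop {open(d_dock_store)}, keep {at(hall), have(k3), key_at(k3,hall), open(d_hall_dock)}, require {have(k3), locked(d_dock_store)}
    → {at(hall), have(k3), key_at(k3,hall), locked(d_dock_store), open(d_hall_dock)}

== RESULT ==
["at(hall)", "have(k3)", "key_at(k3,hall)", "locked(d_dock_store)", "open(d_hall_dock)"]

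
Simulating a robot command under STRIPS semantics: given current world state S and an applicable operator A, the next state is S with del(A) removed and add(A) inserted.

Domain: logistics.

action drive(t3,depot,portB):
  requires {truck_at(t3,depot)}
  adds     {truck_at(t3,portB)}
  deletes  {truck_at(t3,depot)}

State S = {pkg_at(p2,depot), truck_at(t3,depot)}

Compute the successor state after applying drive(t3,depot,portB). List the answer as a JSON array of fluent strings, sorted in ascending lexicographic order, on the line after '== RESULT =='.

Progress:
  pre ⊆ S: {truck_at(t3,depot)} ⊆ S  — applicable
  S \ del = {pkg_at(p2,depot)}
  ∪ add   = {pkg_at(p2,depot), truck_at(t3,portB)}

== RESULT ==
["pkg_at(p2,depot)", "truck_at(t3,portB)"]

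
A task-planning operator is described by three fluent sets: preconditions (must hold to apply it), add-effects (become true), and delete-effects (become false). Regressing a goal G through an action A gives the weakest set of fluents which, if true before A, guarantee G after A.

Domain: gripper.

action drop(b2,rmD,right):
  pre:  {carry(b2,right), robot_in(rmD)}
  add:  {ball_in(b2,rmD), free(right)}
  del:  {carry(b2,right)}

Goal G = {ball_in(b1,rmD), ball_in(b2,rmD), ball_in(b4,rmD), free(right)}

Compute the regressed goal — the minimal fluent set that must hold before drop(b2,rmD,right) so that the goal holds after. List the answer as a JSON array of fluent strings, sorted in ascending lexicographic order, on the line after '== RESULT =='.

Regress:
  G ∩ del = {}  (empty — regression defined)
  G \ add = {ball_in(b1,rmD), ball_in(b2,rmD), ball_in(b4,rmD), free(right)} \ {ball_in(b2,rmD), free(right)} = {ball_in(b1,rmD), ball_in(b4,rmD)}
  ∪ pre   = {ball_in(b1,rmD), ball_in(b4,rmD)} ∪ {carry(b2,right), robot_in(rmD)}
          = {ball_in(b1,rmD), ball_in(b4,rmD), carry(b2,right), robot_in(rmD)}

== RESULT ==
["ball_in(b1,rmD)", "ball_in(b4,rmD)", "carry(b2,right)", "robot_in(rmD)"]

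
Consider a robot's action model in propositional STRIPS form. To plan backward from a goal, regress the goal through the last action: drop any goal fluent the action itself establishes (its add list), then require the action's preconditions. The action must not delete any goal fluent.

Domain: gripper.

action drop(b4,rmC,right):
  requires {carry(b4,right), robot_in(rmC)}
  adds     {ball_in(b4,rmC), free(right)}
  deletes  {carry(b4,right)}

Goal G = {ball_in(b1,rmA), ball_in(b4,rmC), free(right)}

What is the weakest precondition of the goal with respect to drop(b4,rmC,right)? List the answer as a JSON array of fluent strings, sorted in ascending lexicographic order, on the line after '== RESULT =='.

Compute (G \ add) ∪ pre:
  G ∩ del = {}  (empty — regression defined)
  G \ add = {ball_in(b1,rmA), ball_in(b4,rmC), free(right)} \ {ball_in(b4,rmC), free(right)} = {ball_in(b1,rmA)}
  ∪ pre   = {ball_in(b1,rmA)} ∪ {carry(b4,right), robot_in(rmC)}
          = {ball_in(b1,rmA), carry(b4,right), robot_in(rmC)}

== RESULT ==
["ball_in(b1,rmA)", "carry(b4,right)", "robot_in(rmC)"]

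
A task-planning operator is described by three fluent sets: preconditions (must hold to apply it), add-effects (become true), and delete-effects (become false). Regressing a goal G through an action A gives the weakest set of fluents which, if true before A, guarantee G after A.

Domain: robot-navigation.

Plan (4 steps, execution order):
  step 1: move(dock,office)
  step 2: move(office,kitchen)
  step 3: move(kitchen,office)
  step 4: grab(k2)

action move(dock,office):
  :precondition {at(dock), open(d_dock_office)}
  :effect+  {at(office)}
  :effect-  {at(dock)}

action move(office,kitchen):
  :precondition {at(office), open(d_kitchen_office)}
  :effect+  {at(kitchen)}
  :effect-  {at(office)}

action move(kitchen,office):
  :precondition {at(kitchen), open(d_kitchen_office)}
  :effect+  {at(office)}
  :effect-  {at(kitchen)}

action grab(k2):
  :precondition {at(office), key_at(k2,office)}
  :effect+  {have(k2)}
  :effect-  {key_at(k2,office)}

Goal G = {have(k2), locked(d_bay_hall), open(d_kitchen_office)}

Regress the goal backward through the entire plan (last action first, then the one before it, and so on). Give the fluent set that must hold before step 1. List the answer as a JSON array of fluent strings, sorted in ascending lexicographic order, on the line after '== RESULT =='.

Regress step by step:
  through step 4 (grab(k2)): drop {have(k2)}, keep {locked(d_bay_hall), open(d_kitchen_office)}, require {at(office), key_at(k2,office)}
    → {at(office), key_at(k2,office), locked(d_bay_hall), open(d_kitchen_office)}
  through step 3 (move(kitchen,office)): drop {at(office)}, keep {key_at(k2,office), locked(d_bay_hall), open(d_kitchen_office)}, require {at(kitchen), open(d_kitchen_office)}
    → {at(kitchen), key_at(k2,office), locked(d_bay_hall), open(d_kitchen_office)}
  through step 2 (move(office,kitchen)): drop {at(kitchen)}, keep {key_at(k2,office), locked(d_bay_hall), open(d_kitchen_office)}, require {at(office), open(d_kitchen_office)}
    → {at(office), key_at(k2,office), locked(d_bay_hall), open(d_kitchen_office)}
  through step 1 (move(dock,office)): drop {at(office)}, keep {key_at(k2,office), locked(d_bay_hall), open(d_kitchen_office)}, require {at(dock), open(d_dock_office)}
    → {at(dock), key_at(k2,office), locked(d_bay_hall), open(d_dock_office), open(d_kitchen_office)}

== RESULT ==
["at(dock)", "key_at(k2,office)", "locked(d_bay_hall)", "open(d_dock_office)", "open(d_kitchen_office)"]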